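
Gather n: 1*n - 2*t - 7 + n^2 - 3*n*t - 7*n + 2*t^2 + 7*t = n^2 + n*(-3*t - 6) + 2*t^2 + 5*t - 7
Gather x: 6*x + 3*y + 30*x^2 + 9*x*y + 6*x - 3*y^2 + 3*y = 30*x^2 + x*(9*y + 12) - 3*y^2 + 6*y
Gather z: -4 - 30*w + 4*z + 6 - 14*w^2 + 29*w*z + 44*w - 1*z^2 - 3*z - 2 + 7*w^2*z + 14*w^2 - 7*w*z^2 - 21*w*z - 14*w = z^2*(-7*w - 1) + z*(7*w^2 + 8*w + 1)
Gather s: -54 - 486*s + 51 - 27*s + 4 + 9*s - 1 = -504*s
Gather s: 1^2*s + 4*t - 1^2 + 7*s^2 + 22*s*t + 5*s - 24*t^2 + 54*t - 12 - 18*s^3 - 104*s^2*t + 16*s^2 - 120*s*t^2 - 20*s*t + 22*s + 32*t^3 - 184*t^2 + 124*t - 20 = -18*s^3 + s^2*(23 - 104*t) + s*(-120*t^2 + 2*t + 28) + 32*t^3 - 208*t^2 + 182*t - 33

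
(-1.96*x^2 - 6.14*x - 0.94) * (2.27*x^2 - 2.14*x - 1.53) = -4.4492*x^4 - 9.7434*x^3 + 14.0046*x^2 + 11.4058*x + 1.4382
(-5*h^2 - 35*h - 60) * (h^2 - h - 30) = -5*h^4 - 30*h^3 + 125*h^2 + 1110*h + 1800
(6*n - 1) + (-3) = 6*n - 4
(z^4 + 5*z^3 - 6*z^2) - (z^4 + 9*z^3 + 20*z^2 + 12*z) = -4*z^3 - 26*z^2 - 12*z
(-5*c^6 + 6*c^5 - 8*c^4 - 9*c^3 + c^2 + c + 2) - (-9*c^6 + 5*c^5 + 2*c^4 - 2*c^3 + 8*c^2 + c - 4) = 4*c^6 + c^5 - 10*c^4 - 7*c^3 - 7*c^2 + 6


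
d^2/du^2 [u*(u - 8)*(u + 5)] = 6*u - 6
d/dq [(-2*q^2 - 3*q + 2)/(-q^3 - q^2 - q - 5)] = ((4*q + 3)*(q^3 + q^2 + q + 5) - (2*q^2 + 3*q - 2)*(3*q^2 + 2*q + 1))/(q^3 + q^2 + q + 5)^2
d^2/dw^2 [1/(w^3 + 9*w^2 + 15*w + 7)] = 12*(w^2 + 10*w + 27)/(w^7 + 25*w^6 + 237*w^5 + 1061*w^4 + 2339*w^3 + 2667*w^2 + 1519*w + 343)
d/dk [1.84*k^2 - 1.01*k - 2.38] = 3.68*k - 1.01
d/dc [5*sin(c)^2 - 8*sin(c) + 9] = 2*(5*sin(c) - 4)*cos(c)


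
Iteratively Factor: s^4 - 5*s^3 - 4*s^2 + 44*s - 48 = (s - 2)*(s^3 - 3*s^2 - 10*s + 24) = (s - 2)*(s + 3)*(s^2 - 6*s + 8) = (s - 4)*(s - 2)*(s + 3)*(s - 2)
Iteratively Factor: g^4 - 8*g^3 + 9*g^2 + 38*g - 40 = (g - 4)*(g^3 - 4*g^2 - 7*g + 10) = (g - 4)*(g - 1)*(g^2 - 3*g - 10) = (g - 5)*(g - 4)*(g - 1)*(g + 2)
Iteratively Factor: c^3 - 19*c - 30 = (c + 2)*(c^2 - 2*c - 15) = (c - 5)*(c + 2)*(c + 3)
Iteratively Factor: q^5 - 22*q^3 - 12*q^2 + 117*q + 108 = (q + 1)*(q^4 - q^3 - 21*q^2 + 9*q + 108) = (q - 4)*(q + 1)*(q^3 + 3*q^2 - 9*q - 27) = (q - 4)*(q + 1)*(q + 3)*(q^2 - 9) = (q - 4)*(q - 3)*(q + 1)*(q + 3)*(q + 3)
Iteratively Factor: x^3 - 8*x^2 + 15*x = (x - 5)*(x^2 - 3*x) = x*(x - 5)*(x - 3)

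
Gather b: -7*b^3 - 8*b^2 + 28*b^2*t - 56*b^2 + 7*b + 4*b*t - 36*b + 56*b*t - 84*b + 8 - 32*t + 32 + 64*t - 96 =-7*b^3 + b^2*(28*t - 64) + b*(60*t - 113) + 32*t - 56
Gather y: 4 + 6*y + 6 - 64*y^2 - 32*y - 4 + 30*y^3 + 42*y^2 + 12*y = 30*y^3 - 22*y^2 - 14*y + 6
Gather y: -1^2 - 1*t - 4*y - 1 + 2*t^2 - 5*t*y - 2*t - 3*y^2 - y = 2*t^2 - 3*t - 3*y^2 + y*(-5*t - 5) - 2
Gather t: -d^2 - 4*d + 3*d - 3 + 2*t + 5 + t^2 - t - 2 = -d^2 - d + t^2 + t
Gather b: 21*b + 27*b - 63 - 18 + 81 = 48*b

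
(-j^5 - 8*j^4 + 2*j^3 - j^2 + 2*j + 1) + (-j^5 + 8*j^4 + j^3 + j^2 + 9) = -2*j^5 + 3*j^3 + 2*j + 10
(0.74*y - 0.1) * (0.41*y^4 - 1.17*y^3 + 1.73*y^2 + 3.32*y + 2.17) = 0.3034*y^5 - 0.9068*y^4 + 1.3972*y^3 + 2.2838*y^2 + 1.2738*y - 0.217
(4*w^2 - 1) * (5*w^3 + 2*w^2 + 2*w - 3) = 20*w^5 + 8*w^4 + 3*w^3 - 14*w^2 - 2*w + 3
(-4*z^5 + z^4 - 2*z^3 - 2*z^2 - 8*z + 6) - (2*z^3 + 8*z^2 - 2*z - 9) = -4*z^5 + z^4 - 4*z^3 - 10*z^2 - 6*z + 15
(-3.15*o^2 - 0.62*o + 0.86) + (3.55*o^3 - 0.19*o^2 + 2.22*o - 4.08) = 3.55*o^3 - 3.34*o^2 + 1.6*o - 3.22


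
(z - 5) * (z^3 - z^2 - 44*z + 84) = z^4 - 6*z^3 - 39*z^2 + 304*z - 420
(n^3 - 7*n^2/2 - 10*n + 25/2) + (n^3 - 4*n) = 2*n^3 - 7*n^2/2 - 14*n + 25/2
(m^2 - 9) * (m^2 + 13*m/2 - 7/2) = m^4 + 13*m^3/2 - 25*m^2/2 - 117*m/2 + 63/2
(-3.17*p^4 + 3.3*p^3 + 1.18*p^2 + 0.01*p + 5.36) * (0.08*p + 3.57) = -0.2536*p^5 - 11.0529*p^4 + 11.8754*p^3 + 4.2134*p^2 + 0.4645*p + 19.1352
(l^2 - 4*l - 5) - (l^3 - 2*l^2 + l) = -l^3 + 3*l^2 - 5*l - 5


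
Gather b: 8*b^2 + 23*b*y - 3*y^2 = 8*b^2 + 23*b*y - 3*y^2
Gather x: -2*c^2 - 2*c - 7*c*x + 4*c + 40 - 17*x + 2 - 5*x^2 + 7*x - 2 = -2*c^2 + 2*c - 5*x^2 + x*(-7*c - 10) + 40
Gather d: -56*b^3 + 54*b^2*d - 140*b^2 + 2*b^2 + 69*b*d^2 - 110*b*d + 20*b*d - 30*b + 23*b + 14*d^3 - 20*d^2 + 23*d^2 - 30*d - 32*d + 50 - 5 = -56*b^3 - 138*b^2 - 7*b + 14*d^3 + d^2*(69*b + 3) + d*(54*b^2 - 90*b - 62) + 45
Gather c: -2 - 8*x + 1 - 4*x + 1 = -12*x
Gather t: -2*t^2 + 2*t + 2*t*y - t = -2*t^2 + t*(2*y + 1)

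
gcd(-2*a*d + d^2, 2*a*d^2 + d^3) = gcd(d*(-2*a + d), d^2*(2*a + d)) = d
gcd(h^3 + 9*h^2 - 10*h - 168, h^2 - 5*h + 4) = h - 4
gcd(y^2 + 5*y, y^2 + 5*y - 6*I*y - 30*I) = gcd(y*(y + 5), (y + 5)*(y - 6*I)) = y + 5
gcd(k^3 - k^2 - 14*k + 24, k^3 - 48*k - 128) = k + 4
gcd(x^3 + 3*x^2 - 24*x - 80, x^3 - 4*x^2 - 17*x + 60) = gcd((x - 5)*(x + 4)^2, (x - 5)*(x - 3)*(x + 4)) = x^2 - x - 20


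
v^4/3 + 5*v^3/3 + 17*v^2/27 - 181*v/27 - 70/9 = (v/3 + 1)*(v - 2)*(v + 5/3)*(v + 7/3)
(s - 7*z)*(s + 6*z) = s^2 - s*z - 42*z^2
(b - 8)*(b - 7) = b^2 - 15*b + 56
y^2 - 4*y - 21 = (y - 7)*(y + 3)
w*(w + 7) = w^2 + 7*w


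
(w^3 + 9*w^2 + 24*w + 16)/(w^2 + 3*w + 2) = (w^2 + 8*w + 16)/(w + 2)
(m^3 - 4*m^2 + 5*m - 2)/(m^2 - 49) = (m^3 - 4*m^2 + 5*m - 2)/(m^2 - 49)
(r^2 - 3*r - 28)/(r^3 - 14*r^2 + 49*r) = (r + 4)/(r*(r - 7))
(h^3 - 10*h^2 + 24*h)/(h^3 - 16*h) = (h - 6)/(h + 4)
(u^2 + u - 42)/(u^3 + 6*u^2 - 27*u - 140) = (u - 6)/(u^2 - u - 20)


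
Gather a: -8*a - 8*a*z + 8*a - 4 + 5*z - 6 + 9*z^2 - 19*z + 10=-8*a*z + 9*z^2 - 14*z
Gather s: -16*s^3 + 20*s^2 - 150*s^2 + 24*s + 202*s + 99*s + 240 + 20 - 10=-16*s^3 - 130*s^2 + 325*s + 250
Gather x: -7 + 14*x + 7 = 14*x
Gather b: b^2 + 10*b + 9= b^2 + 10*b + 9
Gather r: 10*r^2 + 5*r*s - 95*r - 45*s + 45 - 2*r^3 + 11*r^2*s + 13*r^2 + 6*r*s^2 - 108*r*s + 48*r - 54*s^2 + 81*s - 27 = -2*r^3 + r^2*(11*s + 23) + r*(6*s^2 - 103*s - 47) - 54*s^2 + 36*s + 18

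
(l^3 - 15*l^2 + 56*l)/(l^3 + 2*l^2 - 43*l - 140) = l*(l - 8)/(l^2 + 9*l + 20)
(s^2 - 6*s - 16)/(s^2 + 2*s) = (s - 8)/s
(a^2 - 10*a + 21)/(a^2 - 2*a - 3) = (a - 7)/(a + 1)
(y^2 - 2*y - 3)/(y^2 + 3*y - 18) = (y + 1)/(y + 6)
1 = 1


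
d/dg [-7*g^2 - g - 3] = -14*g - 1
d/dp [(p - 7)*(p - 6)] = 2*p - 13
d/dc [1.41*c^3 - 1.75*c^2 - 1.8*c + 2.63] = 4.23*c^2 - 3.5*c - 1.8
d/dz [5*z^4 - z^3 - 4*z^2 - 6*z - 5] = 20*z^3 - 3*z^2 - 8*z - 6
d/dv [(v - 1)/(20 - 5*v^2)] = (-v^2 + 2*v*(v - 1) + 4)/(5*(v^2 - 4)^2)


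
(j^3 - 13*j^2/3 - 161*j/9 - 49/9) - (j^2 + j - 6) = j^3 - 16*j^2/3 - 170*j/9 + 5/9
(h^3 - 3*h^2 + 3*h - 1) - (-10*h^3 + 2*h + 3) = 11*h^3 - 3*h^2 + h - 4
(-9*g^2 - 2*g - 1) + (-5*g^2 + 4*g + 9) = -14*g^2 + 2*g + 8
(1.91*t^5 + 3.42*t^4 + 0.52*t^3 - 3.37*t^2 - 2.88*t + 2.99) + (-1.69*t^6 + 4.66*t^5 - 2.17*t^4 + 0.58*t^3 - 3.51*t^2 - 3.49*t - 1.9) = -1.69*t^6 + 6.57*t^5 + 1.25*t^4 + 1.1*t^3 - 6.88*t^2 - 6.37*t + 1.09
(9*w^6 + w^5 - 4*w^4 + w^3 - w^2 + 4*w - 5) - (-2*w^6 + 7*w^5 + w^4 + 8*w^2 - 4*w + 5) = 11*w^6 - 6*w^5 - 5*w^4 + w^3 - 9*w^2 + 8*w - 10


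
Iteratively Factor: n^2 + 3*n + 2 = (n + 1)*(n + 2)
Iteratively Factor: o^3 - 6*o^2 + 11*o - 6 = (o - 3)*(o^2 - 3*o + 2) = (o - 3)*(o - 1)*(o - 2)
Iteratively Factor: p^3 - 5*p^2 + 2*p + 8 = (p - 2)*(p^2 - 3*p - 4) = (p - 2)*(p + 1)*(p - 4)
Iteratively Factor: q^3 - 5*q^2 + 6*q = (q - 3)*(q^2 - 2*q) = (q - 3)*(q - 2)*(q)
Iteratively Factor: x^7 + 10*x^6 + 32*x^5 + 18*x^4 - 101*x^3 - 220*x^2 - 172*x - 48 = (x + 2)*(x^6 + 8*x^5 + 16*x^4 - 14*x^3 - 73*x^2 - 74*x - 24) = (x + 1)*(x + 2)*(x^5 + 7*x^4 + 9*x^3 - 23*x^2 - 50*x - 24) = (x + 1)^2*(x + 2)*(x^4 + 6*x^3 + 3*x^2 - 26*x - 24) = (x + 1)^3*(x + 2)*(x^3 + 5*x^2 - 2*x - 24) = (x - 2)*(x + 1)^3*(x + 2)*(x^2 + 7*x + 12) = (x - 2)*(x + 1)^3*(x + 2)*(x + 4)*(x + 3)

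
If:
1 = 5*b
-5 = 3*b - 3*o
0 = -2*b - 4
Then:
No Solution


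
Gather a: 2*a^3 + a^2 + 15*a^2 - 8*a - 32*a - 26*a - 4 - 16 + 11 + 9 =2*a^3 + 16*a^2 - 66*a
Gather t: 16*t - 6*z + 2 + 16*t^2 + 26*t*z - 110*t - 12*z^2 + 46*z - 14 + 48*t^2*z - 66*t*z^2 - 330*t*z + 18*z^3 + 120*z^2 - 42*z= t^2*(48*z + 16) + t*(-66*z^2 - 304*z - 94) + 18*z^3 + 108*z^2 - 2*z - 12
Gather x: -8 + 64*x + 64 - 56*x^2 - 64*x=56 - 56*x^2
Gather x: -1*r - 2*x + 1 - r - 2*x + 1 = -2*r - 4*x + 2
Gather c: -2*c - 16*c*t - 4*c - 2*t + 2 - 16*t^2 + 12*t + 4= c*(-16*t - 6) - 16*t^2 + 10*t + 6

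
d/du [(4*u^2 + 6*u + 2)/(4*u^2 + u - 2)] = 2*(-10*u^2 - 16*u - 7)/(16*u^4 + 8*u^3 - 15*u^2 - 4*u + 4)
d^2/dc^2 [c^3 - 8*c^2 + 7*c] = 6*c - 16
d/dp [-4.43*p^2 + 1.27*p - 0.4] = 1.27 - 8.86*p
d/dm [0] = 0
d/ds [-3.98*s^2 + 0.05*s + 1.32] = 0.05 - 7.96*s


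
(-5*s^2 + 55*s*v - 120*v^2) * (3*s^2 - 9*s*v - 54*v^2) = -15*s^4 + 210*s^3*v - 585*s^2*v^2 - 1890*s*v^3 + 6480*v^4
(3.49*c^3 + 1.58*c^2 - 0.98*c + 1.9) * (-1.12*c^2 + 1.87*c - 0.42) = -3.9088*c^5 + 4.7567*c^4 + 2.5864*c^3 - 4.6242*c^2 + 3.9646*c - 0.798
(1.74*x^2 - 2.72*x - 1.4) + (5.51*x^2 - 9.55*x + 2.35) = 7.25*x^2 - 12.27*x + 0.95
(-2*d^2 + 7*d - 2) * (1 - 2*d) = 4*d^3 - 16*d^2 + 11*d - 2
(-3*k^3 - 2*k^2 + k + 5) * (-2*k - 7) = 6*k^4 + 25*k^3 + 12*k^2 - 17*k - 35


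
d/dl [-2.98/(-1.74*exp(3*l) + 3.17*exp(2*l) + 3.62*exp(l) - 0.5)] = (-15.5556*exp(2*l) + 18.8932*exp(l) + 10.7876)*exp(l)/(1.74*exp(3*l) - 3.17*exp(2*l) - 3.62*exp(l) + 0.5)^2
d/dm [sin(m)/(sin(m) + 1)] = cos(m)/(sin(m) + 1)^2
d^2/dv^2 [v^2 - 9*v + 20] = 2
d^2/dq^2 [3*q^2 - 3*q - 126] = 6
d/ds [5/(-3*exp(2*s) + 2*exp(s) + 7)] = (30*exp(s) - 10)*exp(s)/(-3*exp(2*s) + 2*exp(s) + 7)^2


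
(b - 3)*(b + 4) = b^2 + b - 12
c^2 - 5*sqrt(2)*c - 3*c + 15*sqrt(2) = (c - 3)*(c - 5*sqrt(2))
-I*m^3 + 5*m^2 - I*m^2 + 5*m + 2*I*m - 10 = (m + 2)*(m + 5*I)*(-I*m + I)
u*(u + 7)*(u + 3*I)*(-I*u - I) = -I*u^4 + 3*u^3 - 8*I*u^3 + 24*u^2 - 7*I*u^2 + 21*u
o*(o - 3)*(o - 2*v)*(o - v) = o^4 - 3*o^3*v - 3*o^3 + 2*o^2*v^2 + 9*o^2*v - 6*o*v^2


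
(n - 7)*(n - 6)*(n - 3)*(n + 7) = n^4 - 9*n^3 - 31*n^2 + 441*n - 882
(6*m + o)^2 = 36*m^2 + 12*m*o + o^2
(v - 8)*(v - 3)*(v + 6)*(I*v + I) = I*v^4 - 4*I*v^3 - 47*I*v^2 + 102*I*v + 144*I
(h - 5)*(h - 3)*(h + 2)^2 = h^4 - 4*h^3 - 13*h^2 + 28*h + 60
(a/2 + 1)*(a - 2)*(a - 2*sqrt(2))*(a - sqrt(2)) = a^4/2 - 3*sqrt(2)*a^3/2 + 6*sqrt(2)*a - 8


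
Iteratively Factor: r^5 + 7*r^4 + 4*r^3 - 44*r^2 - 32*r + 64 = (r - 1)*(r^4 + 8*r^3 + 12*r^2 - 32*r - 64) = (r - 1)*(r + 4)*(r^3 + 4*r^2 - 4*r - 16) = (r - 1)*(r + 4)^2*(r^2 - 4) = (r - 2)*(r - 1)*(r + 4)^2*(r + 2)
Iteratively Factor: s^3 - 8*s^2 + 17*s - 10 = (s - 1)*(s^2 - 7*s + 10) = (s - 2)*(s - 1)*(s - 5)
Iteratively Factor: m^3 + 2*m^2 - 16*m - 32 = (m + 4)*(m^2 - 2*m - 8) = (m + 2)*(m + 4)*(m - 4)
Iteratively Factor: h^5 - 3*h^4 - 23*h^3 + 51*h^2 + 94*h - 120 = (h + 2)*(h^4 - 5*h^3 - 13*h^2 + 77*h - 60) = (h - 3)*(h + 2)*(h^3 - 2*h^2 - 19*h + 20) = (h - 5)*(h - 3)*(h + 2)*(h^2 + 3*h - 4) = (h - 5)*(h - 3)*(h - 1)*(h + 2)*(h + 4)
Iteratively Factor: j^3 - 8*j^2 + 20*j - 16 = (j - 4)*(j^2 - 4*j + 4) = (j - 4)*(j - 2)*(j - 2)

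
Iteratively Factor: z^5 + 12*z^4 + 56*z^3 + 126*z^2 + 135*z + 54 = (z + 2)*(z^4 + 10*z^3 + 36*z^2 + 54*z + 27) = (z + 2)*(z + 3)*(z^3 + 7*z^2 + 15*z + 9) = (z + 2)*(z + 3)^2*(z^2 + 4*z + 3) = (z + 2)*(z + 3)^3*(z + 1)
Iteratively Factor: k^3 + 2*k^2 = (k)*(k^2 + 2*k) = k*(k + 2)*(k)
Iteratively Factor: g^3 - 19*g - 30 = (g - 5)*(g^2 + 5*g + 6) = (g - 5)*(g + 3)*(g + 2)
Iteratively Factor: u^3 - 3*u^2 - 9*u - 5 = (u + 1)*(u^2 - 4*u - 5) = (u + 1)^2*(u - 5)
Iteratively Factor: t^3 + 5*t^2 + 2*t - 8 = (t - 1)*(t^2 + 6*t + 8) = (t - 1)*(t + 4)*(t + 2)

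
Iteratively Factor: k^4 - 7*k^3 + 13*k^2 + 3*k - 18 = (k - 3)*(k^3 - 4*k^2 + k + 6) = (k - 3)*(k + 1)*(k^2 - 5*k + 6) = (k - 3)^2*(k + 1)*(k - 2)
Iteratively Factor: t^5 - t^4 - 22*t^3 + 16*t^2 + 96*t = (t - 3)*(t^4 + 2*t^3 - 16*t^2 - 32*t) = t*(t - 3)*(t^3 + 2*t^2 - 16*t - 32) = t*(t - 3)*(t + 2)*(t^2 - 16) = t*(t - 4)*(t - 3)*(t + 2)*(t + 4)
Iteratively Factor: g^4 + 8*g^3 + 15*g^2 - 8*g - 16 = (g - 1)*(g^3 + 9*g^2 + 24*g + 16) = (g - 1)*(g + 4)*(g^2 + 5*g + 4) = (g - 1)*(g + 1)*(g + 4)*(g + 4)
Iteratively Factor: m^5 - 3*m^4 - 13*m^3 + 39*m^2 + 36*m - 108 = (m - 3)*(m^4 - 13*m^2 + 36) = (m - 3)*(m + 2)*(m^3 - 2*m^2 - 9*m + 18) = (m - 3)*(m + 2)*(m + 3)*(m^2 - 5*m + 6) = (m - 3)*(m - 2)*(m + 2)*(m + 3)*(m - 3)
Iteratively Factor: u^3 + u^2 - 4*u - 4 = (u - 2)*(u^2 + 3*u + 2) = (u - 2)*(u + 1)*(u + 2)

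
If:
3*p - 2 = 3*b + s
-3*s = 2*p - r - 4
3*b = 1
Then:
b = 1/3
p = s/3 + 1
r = 11*s/3 - 2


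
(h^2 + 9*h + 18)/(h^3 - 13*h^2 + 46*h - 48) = (h^2 + 9*h + 18)/(h^3 - 13*h^2 + 46*h - 48)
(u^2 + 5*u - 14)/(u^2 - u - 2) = (u + 7)/(u + 1)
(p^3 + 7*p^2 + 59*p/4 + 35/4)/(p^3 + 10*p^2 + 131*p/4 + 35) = (p + 1)/(p + 4)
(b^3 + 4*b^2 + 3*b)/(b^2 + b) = b + 3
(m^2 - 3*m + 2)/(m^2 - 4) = (m - 1)/(m + 2)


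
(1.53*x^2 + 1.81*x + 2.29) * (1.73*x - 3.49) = 2.6469*x^3 - 2.2084*x^2 - 2.3552*x - 7.9921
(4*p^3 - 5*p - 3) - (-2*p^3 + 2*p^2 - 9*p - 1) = 6*p^3 - 2*p^2 + 4*p - 2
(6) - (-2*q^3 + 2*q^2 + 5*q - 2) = 2*q^3 - 2*q^2 - 5*q + 8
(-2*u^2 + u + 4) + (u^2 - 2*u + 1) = -u^2 - u + 5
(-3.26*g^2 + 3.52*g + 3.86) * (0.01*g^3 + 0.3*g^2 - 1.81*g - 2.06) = -0.0326*g^5 - 0.9428*g^4 + 6.9952*g^3 + 1.5024*g^2 - 14.2378*g - 7.9516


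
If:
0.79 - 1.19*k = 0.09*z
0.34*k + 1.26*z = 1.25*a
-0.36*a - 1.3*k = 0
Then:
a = -3.38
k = 0.94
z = -3.61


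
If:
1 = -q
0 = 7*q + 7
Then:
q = -1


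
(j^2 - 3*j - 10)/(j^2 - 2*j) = (j^2 - 3*j - 10)/(j*(j - 2))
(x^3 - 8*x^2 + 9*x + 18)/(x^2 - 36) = (x^2 - 2*x - 3)/(x + 6)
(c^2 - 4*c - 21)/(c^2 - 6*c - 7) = (c + 3)/(c + 1)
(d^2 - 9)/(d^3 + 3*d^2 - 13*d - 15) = (d + 3)/(d^2 + 6*d + 5)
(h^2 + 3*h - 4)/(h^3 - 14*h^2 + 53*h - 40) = (h + 4)/(h^2 - 13*h + 40)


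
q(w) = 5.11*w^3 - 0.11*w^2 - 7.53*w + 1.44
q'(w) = 15.33*w^2 - 0.22*w - 7.53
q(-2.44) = -55.07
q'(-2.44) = 84.28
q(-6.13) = -1133.60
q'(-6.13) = 569.87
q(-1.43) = -2.96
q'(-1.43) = 24.13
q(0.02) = 1.29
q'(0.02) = -7.53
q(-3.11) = -129.92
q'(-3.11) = 141.43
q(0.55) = -1.88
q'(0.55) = -3.01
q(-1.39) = -2.03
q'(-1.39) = 22.39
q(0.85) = -1.90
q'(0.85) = 3.36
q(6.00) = 1056.06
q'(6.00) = 543.03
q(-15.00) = -17156.61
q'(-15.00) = 3445.02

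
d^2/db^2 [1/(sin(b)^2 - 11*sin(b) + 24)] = (-4*sin(b)^4 + 33*sin(b)^3 - 19*sin(b)^2 - 330*sin(b) + 194)/(sin(b)^2 - 11*sin(b) + 24)^3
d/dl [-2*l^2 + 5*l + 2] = 5 - 4*l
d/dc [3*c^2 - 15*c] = 6*c - 15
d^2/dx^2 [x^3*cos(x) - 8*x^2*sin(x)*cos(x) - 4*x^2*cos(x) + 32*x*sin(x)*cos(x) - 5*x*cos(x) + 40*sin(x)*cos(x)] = -x^3*cos(x) - 6*x^2*sin(x) + 16*x^2*sin(2*x) + 4*x^2*cos(x) + 16*x*sin(x) - 64*x*sin(2*x) + 11*x*cos(x) - 32*x*cos(2*x) + 10*sin(x) - 88*sin(2*x) - 8*cos(x) + 64*cos(2*x)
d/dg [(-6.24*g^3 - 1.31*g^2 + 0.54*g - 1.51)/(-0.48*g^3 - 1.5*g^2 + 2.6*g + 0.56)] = (8.7312*g^4 - 31.9296*g^3 - 15.2536*g^2 - 5.9972*g + 4.2284)/(0.2304*g^6 + 1.44*g^5 - 0.246*g^4 - 8.3376*g^3 + 5.08*g^2 + 2.912*g + 0.3136)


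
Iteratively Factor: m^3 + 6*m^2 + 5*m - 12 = (m - 1)*(m^2 + 7*m + 12) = (m - 1)*(m + 3)*(m + 4)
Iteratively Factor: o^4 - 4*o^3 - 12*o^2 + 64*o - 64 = (o + 4)*(o^3 - 8*o^2 + 20*o - 16) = (o - 4)*(o + 4)*(o^2 - 4*o + 4) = (o - 4)*(o - 2)*(o + 4)*(o - 2)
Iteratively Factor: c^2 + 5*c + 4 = (c + 4)*(c + 1)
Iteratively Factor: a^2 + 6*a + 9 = (a + 3)*(a + 3)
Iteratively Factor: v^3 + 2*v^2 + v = (v + 1)*(v^2 + v) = v*(v + 1)*(v + 1)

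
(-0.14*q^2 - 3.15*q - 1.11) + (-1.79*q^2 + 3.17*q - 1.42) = -1.93*q^2 + 0.02*q - 2.53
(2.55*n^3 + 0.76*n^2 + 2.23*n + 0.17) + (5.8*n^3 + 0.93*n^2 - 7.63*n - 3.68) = 8.35*n^3 + 1.69*n^2 - 5.4*n - 3.51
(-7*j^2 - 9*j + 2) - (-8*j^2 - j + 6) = j^2 - 8*j - 4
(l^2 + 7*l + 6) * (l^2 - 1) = l^4 + 7*l^3 + 5*l^2 - 7*l - 6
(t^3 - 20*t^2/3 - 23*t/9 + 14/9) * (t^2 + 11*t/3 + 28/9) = t^5 - 3*t^4 - 215*t^3/9 - 257*t^2/9 - 182*t/81 + 392/81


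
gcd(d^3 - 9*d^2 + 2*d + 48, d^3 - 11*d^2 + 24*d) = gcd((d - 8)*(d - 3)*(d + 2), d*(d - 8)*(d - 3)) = d^2 - 11*d + 24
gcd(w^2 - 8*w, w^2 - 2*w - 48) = w - 8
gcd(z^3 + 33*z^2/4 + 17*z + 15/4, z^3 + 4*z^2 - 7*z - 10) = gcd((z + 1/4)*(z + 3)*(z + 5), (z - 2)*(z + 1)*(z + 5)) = z + 5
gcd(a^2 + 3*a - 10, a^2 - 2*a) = a - 2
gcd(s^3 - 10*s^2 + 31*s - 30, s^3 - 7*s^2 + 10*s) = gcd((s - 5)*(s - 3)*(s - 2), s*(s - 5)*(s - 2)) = s^2 - 7*s + 10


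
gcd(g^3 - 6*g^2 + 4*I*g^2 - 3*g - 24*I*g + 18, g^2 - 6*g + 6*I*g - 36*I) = g - 6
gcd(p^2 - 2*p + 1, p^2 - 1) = p - 1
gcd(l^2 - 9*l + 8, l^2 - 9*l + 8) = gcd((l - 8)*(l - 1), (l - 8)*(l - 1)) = l^2 - 9*l + 8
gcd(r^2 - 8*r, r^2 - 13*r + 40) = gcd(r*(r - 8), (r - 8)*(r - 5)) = r - 8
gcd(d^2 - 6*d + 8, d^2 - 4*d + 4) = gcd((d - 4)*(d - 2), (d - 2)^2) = d - 2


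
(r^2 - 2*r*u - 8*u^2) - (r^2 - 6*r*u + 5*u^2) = 4*r*u - 13*u^2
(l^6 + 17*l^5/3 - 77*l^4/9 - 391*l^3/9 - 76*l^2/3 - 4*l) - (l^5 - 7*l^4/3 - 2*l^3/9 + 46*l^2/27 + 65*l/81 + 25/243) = l^6 + 14*l^5/3 - 56*l^4/9 - 389*l^3/9 - 730*l^2/27 - 389*l/81 - 25/243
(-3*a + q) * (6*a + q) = -18*a^2 + 3*a*q + q^2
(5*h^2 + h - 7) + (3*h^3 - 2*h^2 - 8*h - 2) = 3*h^3 + 3*h^2 - 7*h - 9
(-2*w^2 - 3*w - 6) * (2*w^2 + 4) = -4*w^4 - 6*w^3 - 20*w^2 - 12*w - 24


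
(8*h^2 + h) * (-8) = -64*h^2 - 8*h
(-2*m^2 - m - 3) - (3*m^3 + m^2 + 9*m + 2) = -3*m^3 - 3*m^2 - 10*m - 5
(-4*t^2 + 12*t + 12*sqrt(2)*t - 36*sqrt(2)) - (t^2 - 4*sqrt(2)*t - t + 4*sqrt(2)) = -5*t^2 + 13*t + 16*sqrt(2)*t - 40*sqrt(2)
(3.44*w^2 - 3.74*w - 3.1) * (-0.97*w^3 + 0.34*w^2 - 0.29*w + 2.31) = -3.3368*w^5 + 4.7974*w^4 + 0.7378*w^3 + 7.977*w^2 - 7.7404*w - 7.161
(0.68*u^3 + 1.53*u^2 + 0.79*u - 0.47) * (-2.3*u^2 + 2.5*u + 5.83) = -1.564*u^5 - 1.819*u^4 + 5.9724*u^3 + 11.9759*u^2 + 3.4307*u - 2.7401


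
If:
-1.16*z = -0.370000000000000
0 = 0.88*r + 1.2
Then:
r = -1.36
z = 0.32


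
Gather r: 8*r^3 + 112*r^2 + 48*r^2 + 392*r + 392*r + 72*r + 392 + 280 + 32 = 8*r^3 + 160*r^2 + 856*r + 704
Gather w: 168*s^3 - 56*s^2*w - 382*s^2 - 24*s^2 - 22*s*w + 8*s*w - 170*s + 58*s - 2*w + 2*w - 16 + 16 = 168*s^3 - 406*s^2 - 112*s + w*(-56*s^2 - 14*s)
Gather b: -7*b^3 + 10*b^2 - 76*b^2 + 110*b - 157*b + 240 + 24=-7*b^3 - 66*b^2 - 47*b + 264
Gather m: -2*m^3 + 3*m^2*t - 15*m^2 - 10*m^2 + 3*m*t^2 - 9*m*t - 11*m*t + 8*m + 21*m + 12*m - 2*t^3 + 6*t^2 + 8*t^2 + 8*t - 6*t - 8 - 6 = -2*m^3 + m^2*(3*t - 25) + m*(3*t^2 - 20*t + 41) - 2*t^3 + 14*t^2 + 2*t - 14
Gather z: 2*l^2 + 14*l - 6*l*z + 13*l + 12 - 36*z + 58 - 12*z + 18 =2*l^2 + 27*l + z*(-6*l - 48) + 88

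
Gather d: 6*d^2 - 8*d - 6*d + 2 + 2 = 6*d^2 - 14*d + 4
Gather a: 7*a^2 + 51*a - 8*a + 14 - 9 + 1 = 7*a^2 + 43*a + 6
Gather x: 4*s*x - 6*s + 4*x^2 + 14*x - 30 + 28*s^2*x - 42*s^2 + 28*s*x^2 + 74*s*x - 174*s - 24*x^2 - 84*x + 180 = -42*s^2 - 180*s + x^2*(28*s - 20) + x*(28*s^2 + 78*s - 70) + 150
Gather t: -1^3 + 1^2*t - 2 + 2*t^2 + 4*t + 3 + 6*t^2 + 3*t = 8*t^2 + 8*t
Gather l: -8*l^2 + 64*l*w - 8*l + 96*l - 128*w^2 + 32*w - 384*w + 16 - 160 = -8*l^2 + l*(64*w + 88) - 128*w^2 - 352*w - 144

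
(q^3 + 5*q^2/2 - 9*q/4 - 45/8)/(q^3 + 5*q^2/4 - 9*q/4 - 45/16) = 2*(2*q + 5)/(4*q + 5)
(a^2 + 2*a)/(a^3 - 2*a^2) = (a + 2)/(a*(a - 2))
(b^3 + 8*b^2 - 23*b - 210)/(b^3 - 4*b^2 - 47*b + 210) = (b + 6)/(b - 6)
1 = 1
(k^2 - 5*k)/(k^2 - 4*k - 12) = k*(5 - k)/(-k^2 + 4*k + 12)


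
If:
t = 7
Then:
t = 7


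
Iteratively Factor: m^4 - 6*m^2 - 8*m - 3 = (m + 1)*(m^3 - m^2 - 5*m - 3) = (m + 1)^2*(m^2 - 2*m - 3) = (m - 3)*(m + 1)^2*(m + 1)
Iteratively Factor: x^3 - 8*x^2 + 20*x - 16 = (x - 2)*(x^2 - 6*x + 8) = (x - 4)*(x - 2)*(x - 2)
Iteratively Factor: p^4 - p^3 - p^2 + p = (p - 1)*(p^3 - p) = (p - 1)^2*(p^2 + p) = (p - 1)^2*(p + 1)*(p)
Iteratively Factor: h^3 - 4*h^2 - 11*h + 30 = (h - 2)*(h^2 - 2*h - 15) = (h - 5)*(h - 2)*(h + 3)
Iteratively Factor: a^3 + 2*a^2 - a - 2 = (a - 1)*(a^2 + 3*a + 2) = (a - 1)*(a + 1)*(a + 2)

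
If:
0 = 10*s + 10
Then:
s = -1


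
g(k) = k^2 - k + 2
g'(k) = 2*k - 1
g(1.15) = 2.17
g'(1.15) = 1.30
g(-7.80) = 70.64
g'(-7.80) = -16.60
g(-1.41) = 5.40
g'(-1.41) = -3.82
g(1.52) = 2.79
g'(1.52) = 2.04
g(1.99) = 3.97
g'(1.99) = 2.98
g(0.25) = 1.81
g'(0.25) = -0.50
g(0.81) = 1.85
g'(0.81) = 0.62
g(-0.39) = 2.54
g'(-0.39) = -1.78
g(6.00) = 32.00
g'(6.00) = 11.00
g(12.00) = 134.00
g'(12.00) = 23.00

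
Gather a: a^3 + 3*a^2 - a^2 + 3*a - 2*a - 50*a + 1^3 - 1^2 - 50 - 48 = a^3 + 2*a^2 - 49*a - 98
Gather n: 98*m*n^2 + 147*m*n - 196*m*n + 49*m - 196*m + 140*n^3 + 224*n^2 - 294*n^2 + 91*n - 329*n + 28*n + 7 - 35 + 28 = -147*m + 140*n^3 + n^2*(98*m - 70) + n*(-49*m - 210)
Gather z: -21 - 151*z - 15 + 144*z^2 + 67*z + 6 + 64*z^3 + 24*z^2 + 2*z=64*z^3 + 168*z^2 - 82*z - 30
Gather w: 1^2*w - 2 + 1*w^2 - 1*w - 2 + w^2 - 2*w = 2*w^2 - 2*w - 4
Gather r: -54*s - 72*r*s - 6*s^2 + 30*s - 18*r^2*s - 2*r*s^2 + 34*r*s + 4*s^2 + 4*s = -18*r^2*s + r*(-2*s^2 - 38*s) - 2*s^2 - 20*s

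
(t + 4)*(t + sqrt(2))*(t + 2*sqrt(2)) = t^3 + 4*t^2 + 3*sqrt(2)*t^2 + 4*t + 12*sqrt(2)*t + 16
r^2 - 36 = (r - 6)*(r + 6)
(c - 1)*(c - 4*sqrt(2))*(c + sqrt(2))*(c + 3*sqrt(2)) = c^4 - c^3 - 26*c^2 - 24*sqrt(2)*c + 26*c + 24*sqrt(2)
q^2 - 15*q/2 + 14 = (q - 4)*(q - 7/2)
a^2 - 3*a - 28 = (a - 7)*(a + 4)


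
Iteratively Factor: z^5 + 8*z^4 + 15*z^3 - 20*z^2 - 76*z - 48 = (z - 2)*(z^4 + 10*z^3 + 35*z^2 + 50*z + 24) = (z - 2)*(z + 1)*(z^3 + 9*z^2 + 26*z + 24) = (z - 2)*(z + 1)*(z + 3)*(z^2 + 6*z + 8) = (z - 2)*(z + 1)*(z + 3)*(z + 4)*(z + 2)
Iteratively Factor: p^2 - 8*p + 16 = (p - 4)*(p - 4)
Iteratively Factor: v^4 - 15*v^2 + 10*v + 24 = (v - 2)*(v^3 + 2*v^2 - 11*v - 12) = (v - 3)*(v - 2)*(v^2 + 5*v + 4) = (v - 3)*(v - 2)*(v + 1)*(v + 4)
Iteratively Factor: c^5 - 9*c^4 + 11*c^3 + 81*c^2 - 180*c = (c + 3)*(c^4 - 12*c^3 + 47*c^2 - 60*c) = (c - 5)*(c + 3)*(c^3 - 7*c^2 + 12*c) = c*(c - 5)*(c + 3)*(c^2 - 7*c + 12) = c*(c - 5)*(c - 3)*(c + 3)*(c - 4)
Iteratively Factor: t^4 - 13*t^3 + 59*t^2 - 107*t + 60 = (t - 4)*(t^3 - 9*t^2 + 23*t - 15) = (t - 4)*(t - 1)*(t^2 - 8*t + 15) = (t - 5)*(t - 4)*(t - 1)*(t - 3)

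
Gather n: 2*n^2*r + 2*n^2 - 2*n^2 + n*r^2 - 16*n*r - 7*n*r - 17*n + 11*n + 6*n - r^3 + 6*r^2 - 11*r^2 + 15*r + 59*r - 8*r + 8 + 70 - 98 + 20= 2*n^2*r + n*(r^2 - 23*r) - r^3 - 5*r^2 + 66*r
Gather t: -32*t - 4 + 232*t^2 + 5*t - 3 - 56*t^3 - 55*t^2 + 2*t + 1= -56*t^3 + 177*t^2 - 25*t - 6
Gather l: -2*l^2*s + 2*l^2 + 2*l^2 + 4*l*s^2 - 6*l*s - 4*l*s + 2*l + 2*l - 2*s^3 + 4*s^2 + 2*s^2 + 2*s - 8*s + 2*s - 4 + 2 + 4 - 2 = l^2*(4 - 2*s) + l*(4*s^2 - 10*s + 4) - 2*s^3 + 6*s^2 - 4*s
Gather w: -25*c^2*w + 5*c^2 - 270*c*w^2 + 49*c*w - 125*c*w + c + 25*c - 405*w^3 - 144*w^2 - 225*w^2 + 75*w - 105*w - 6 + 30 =5*c^2 + 26*c - 405*w^3 + w^2*(-270*c - 369) + w*(-25*c^2 - 76*c - 30) + 24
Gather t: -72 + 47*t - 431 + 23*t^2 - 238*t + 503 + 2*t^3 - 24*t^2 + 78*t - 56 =2*t^3 - t^2 - 113*t - 56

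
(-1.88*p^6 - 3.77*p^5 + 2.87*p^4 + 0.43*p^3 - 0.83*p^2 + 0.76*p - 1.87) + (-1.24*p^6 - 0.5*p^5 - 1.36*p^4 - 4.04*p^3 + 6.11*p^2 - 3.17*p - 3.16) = -3.12*p^6 - 4.27*p^5 + 1.51*p^4 - 3.61*p^3 + 5.28*p^2 - 2.41*p - 5.03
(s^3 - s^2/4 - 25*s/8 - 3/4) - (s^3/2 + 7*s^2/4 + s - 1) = s^3/2 - 2*s^2 - 33*s/8 + 1/4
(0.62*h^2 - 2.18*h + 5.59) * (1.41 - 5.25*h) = -3.255*h^3 + 12.3192*h^2 - 32.4213*h + 7.8819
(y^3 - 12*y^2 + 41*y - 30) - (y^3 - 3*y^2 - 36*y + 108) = -9*y^2 + 77*y - 138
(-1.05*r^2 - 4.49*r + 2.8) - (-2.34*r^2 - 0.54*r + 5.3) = 1.29*r^2 - 3.95*r - 2.5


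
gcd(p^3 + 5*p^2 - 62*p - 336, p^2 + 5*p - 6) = p + 6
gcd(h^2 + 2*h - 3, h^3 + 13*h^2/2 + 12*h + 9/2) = h + 3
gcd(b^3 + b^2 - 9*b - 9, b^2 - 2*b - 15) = b + 3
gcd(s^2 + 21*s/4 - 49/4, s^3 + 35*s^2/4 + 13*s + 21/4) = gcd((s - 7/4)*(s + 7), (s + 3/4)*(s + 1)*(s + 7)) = s + 7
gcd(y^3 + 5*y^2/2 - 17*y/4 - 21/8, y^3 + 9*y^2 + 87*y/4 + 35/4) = y^2 + 4*y + 7/4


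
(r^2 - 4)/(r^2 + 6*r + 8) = (r - 2)/(r + 4)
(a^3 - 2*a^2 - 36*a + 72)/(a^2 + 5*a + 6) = (a^3 - 2*a^2 - 36*a + 72)/(a^2 + 5*a + 6)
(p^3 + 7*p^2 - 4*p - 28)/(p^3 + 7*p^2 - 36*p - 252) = (p^2 - 4)/(p^2 - 36)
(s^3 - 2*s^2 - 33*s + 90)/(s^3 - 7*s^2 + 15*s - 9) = (s^2 + s - 30)/(s^2 - 4*s + 3)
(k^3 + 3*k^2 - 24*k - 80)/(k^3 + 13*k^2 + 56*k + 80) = (k - 5)/(k + 5)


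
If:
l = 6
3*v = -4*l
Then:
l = 6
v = -8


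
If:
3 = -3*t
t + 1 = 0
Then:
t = -1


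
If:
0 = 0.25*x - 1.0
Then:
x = 4.00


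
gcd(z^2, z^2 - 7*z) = z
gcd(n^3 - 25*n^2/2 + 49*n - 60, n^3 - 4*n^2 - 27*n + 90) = n - 6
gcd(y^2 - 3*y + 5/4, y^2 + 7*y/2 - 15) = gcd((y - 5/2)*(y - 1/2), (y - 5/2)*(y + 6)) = y - 5/2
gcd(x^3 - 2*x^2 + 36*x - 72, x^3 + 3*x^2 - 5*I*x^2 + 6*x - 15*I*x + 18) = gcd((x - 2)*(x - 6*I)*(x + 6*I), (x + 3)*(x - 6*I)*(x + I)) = x - 6*I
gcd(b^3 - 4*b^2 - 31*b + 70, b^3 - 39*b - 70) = b^2 - 2*b - 35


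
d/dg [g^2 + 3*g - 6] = 2*g + 3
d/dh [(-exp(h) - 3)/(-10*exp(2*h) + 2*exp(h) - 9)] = (-2*(exp(h) + 3)*(10*exp(h) - 1) + 10*exp(2*h) - 2*exp(h) + 9)*exp(h)/(10*exp(2*h) - 2*exp(h) + 9)^2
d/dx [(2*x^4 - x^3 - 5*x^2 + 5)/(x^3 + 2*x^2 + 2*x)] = (2*x^6 + 8*x^5 + 15*x^4 - 4*x^3 - 25*x^2 - 20*x - 10)/(x^2*(x^4 + 4*x^3 + 8*x^2 + 8*x + 4))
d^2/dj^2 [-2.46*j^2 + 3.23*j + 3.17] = -4.92000000000000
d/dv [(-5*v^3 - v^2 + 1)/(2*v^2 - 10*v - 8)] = (-5*v^4 + 50*v^3 + 65*v^2 + 6*v + 5)/(2*(v^4 - 10*v^3 + 17*v^2 + 40*v + 16))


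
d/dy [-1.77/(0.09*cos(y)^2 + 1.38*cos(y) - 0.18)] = -(0.3186*cos(y) + 2.4426)*sin(y)/(0.09*cos(y)^2 + 1.38*cos(y) - 0.18)^2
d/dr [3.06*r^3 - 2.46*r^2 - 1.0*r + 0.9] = 9.18*r^2 - 4.92*r - 1.0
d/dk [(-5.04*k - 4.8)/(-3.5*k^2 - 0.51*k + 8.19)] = (17.64*k^2 + 2.5704*k - (5.04*k + 4.8)*(7.0*k + 0.51) - 41.2776)/(3.5*k^2 + 0.51*k - 8.19)^2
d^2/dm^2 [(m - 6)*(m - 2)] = 2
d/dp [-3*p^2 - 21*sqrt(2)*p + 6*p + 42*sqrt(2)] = -6*p - 21*sqrt(2) + 6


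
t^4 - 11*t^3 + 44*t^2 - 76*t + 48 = (t - 4)*(t - 3)*(t - 2)^2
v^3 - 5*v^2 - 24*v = v*(v - 8)*(v + 3)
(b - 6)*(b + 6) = b^2 - 36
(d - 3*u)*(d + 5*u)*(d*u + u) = d^3*u + 2*d^2*u^2 + d^2*u - 15*d*u^3 + 2*d*u^2 - 15*u^3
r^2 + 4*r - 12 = (r - 2)*(r + 6)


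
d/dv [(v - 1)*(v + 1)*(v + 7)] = 3*v^2 + 14*v - 1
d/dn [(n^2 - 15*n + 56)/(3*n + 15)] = (n^2 + 10*n - 131)/(3*(n^2 + 10*n + 25))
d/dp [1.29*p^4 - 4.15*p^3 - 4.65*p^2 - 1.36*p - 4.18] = 5.16*p^3 - 12.45*p^2 - 9.3*p - 1.36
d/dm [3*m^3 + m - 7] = 9*m^2 + 1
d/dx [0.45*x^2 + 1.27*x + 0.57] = 0.9*x + 1.27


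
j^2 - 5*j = j*(j - 5)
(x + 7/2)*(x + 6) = x^2 + 19*x/2 + 21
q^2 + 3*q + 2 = (q + 1)*(q + 2)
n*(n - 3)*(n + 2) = n^3 - n^2 - 6*n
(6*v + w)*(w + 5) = 6*v*w + 30*v + w^2 + 5*w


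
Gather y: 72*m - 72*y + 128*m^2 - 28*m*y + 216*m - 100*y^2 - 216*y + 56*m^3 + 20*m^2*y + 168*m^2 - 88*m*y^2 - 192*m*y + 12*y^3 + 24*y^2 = 56*m^3 + 296*m^2 + 288*m + 12*y^3 + y^2*(-88*m - 76) + y*(20*m^2 - 220*m - 288)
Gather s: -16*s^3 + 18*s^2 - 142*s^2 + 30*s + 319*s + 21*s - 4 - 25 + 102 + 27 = -16*s^3 - 124*s^2 + 370*s + 100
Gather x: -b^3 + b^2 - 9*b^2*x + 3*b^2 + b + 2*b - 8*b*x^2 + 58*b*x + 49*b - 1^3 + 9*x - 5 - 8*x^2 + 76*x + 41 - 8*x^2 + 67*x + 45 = -b^3 + 4*b^2 + 52*b + x^2*(-8*b - 16) + x*(-9*b^2 + 58*b + 152) + 80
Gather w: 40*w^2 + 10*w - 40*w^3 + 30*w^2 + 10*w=-40*w^3 + 70*w^2 + 20*w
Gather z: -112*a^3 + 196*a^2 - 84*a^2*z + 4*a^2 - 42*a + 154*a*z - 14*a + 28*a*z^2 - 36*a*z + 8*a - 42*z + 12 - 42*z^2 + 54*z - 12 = -112*a^3 + 200*a^2 - 48*a + z^2*(28*a - 42) + z*(-84*a^2 + 118*a + 12)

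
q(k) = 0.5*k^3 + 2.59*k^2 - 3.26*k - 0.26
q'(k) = 1.5*k^2 + 5.18*k - 3.26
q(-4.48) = 21.37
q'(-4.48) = 3.64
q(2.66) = 18.80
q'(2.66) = 21.13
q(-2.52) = 16.40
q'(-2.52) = -6.79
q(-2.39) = 15.50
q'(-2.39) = -7.07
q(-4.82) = 19.64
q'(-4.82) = 6.62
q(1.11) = -0.00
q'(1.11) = 4.34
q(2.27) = 11.53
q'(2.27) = 16.23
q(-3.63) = 21.79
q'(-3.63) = -2.30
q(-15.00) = -1056.11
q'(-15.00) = 256.54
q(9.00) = 544.69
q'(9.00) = 164.86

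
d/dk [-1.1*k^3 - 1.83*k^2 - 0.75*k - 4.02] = -3.3*k^2 - 3.66*k - 0.75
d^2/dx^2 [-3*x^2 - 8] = -6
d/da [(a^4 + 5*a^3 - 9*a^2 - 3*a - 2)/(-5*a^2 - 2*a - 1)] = (-10*a^5 - 31*a^4 - 24*a^3 - 12*a^2 - 2*a - 1)/(25*a^4 + 20*a^3 + 14*a^2 + 4*a + 1)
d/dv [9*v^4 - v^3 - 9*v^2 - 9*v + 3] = 36*v^3 - 3*v^2 - 18*v - 9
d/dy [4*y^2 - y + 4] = 8*y - 1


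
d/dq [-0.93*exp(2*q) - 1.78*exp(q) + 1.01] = (-1.86*exp(q) - 1.78)*exp(q)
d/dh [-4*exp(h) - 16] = -4*exp(h)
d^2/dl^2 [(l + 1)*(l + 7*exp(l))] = 7*l*exp(l) + 21*exp(l) + 2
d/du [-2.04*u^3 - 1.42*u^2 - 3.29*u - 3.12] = -6.12*u^2 - 2.84*u - 3.29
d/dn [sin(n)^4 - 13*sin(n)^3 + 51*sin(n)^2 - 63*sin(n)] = (4*sin(n)^3 - 39*sin(n)^2 + 102*sin(n) - 63)*cos(n)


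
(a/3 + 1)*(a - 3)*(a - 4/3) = a^3/3 - 4*a^2/9 - 3*a + 4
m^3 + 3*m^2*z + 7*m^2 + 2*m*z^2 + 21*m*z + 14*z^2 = (m + 7)*(m + z)*(m + 2*z)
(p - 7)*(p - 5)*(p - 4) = p^3 - 16*p^2 + 83*p - 140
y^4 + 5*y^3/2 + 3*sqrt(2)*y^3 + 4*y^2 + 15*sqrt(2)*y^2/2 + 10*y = y*(y + 5/2)*(y + sqrt(2))*(y + 2*sqrt(2))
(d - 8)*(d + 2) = d^2 - 6*d - 16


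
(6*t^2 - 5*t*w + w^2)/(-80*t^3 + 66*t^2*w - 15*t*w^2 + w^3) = (-3*t + w)/(40*t^2 - 13*t*w + w^2)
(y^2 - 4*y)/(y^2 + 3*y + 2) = y*(y - 4)/(y^2 + 3*y + 2)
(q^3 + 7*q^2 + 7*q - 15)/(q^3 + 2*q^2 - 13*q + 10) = (q + 3)/(q - 2)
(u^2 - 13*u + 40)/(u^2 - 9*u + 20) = (u - 8)/(u - 4)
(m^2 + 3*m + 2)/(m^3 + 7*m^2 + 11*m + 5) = (m + 2)/(m^2 + 6*m + 5)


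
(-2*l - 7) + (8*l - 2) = 6*l - 9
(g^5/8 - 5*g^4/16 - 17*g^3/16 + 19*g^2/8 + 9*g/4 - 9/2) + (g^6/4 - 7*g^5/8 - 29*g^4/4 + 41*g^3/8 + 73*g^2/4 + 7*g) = g^6/4 - 3*g^5/4 - 121*g^4/16 + 65*g^3/16 + 165*g^2/8 + 37*g/4 - 9/2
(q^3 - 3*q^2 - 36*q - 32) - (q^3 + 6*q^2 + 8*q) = -9*q^2 - 44*q - 32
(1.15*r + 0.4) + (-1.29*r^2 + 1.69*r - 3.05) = -1.29*r^2 + 2.84*r - 2.65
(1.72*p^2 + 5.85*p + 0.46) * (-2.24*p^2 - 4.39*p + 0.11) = -3.8528*p^4 - 20.6548*p^3 - 26.5227*p^2 - 1.3759*p + 0.0506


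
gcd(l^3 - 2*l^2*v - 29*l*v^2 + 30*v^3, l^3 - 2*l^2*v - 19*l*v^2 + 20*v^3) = -l + v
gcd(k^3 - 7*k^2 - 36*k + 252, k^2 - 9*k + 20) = 1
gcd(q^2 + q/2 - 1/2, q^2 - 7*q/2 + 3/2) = q - 1/2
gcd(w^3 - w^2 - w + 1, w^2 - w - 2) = w + 1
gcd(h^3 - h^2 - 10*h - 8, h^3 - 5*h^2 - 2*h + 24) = h^2 - 2*h - 8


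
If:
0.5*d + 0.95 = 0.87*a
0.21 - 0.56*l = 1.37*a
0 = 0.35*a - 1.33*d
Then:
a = 1.29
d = 0.34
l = -2.77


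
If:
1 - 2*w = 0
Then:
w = 1/2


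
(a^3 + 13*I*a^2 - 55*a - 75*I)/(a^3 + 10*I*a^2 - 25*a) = (a + 3*I)/a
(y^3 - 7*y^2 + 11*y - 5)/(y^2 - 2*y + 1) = y - 5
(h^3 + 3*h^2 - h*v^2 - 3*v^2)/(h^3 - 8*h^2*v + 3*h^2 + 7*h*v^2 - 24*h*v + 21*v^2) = (-h - v)/(-h + 7*v)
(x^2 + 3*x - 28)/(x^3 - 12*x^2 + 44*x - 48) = (x + 7)/(x^2 - 8*x + 12)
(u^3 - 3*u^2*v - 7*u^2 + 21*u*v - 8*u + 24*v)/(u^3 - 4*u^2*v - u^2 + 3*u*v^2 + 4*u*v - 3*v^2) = (u^2 - 7*u - 8)/(u^2 - u*v - u + v)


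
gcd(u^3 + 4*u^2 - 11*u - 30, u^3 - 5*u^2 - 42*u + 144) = u - 3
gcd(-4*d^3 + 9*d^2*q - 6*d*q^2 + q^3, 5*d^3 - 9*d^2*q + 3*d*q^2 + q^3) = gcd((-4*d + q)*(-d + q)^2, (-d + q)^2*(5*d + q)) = d^2 - 2*d*q + q^2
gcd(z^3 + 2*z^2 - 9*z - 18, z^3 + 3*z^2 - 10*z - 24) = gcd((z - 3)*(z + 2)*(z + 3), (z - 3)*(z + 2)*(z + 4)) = z^2 - z - 6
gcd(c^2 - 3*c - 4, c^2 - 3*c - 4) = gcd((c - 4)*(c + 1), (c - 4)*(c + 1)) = c^2 - 3*c - 4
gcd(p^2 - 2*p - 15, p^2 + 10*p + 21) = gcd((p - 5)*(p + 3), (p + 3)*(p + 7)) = p + 3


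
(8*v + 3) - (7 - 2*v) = 10*v - 4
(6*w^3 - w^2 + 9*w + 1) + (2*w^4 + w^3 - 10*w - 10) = 2*w^4 + 7*w^3 - w^2 - w - 9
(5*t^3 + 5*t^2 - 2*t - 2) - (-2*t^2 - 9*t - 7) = 5*t^3 + 7*t^2 + 7*t + 5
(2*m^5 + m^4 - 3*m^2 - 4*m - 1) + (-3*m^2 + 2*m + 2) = 2*m^5 + m^4 - 6*m^2 - 2*m + 1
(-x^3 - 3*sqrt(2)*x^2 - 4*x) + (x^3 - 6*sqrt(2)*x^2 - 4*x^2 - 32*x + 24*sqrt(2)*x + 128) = -9*sqrt(2)*x^2 - 4*x^2 - 36*x + 24*sqrt(2)*x + 128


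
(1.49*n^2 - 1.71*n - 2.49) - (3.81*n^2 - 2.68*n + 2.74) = -2.32*n^2 + 0.97*n - 5.23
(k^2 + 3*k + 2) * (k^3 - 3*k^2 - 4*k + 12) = k^5 - 11*k^3 - 6*k^2 + 28*k + 24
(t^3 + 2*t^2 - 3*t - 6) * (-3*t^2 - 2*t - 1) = -3*t^5 - 8*t^4 + 4*t^3 + 22*t^2 + 15*t + 6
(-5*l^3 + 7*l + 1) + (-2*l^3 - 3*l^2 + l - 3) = -7*l^3 - 3*l^2 + 8*l - 2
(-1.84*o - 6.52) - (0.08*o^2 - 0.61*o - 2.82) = -0.08*o^2 - 1.23*o - 3.7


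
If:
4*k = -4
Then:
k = -1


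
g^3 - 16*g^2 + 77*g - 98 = (g - 7)^2*(g - 2)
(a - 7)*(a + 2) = a^2 - 5*a - 14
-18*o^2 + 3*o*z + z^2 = (-3*o + z)*(6*o + z)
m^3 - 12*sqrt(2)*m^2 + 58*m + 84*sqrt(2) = (m - 7*sqrt(2))*(m - 6*sqrt(2))*(m + sqrt(2))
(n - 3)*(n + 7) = n^2 + 4*n - 21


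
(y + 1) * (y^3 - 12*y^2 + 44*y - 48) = y^4 - 11*y^3 + 32*y^2 - 4*y - 48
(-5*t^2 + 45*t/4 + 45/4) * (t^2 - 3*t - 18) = -5*t^4 + 105*t^3/4 + 135*t^2/2 - 945*t/4 - 405/2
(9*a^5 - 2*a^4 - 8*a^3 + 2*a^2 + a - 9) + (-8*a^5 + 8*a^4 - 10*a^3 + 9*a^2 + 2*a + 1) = a^5 + 6*a^4 - 18*a^3 + 11*a^2 + 3*a - 8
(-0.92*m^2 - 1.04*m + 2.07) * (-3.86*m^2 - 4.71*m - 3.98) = 3.5512*m^4 + 8.3476*m^3 + 0.569800000000002*m^2 - 5.6105*m - 8.2386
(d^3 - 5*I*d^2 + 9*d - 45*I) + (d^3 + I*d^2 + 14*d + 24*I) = 2*d^3 - 4*I*d^2 + 23*d - 21*I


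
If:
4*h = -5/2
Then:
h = -5/8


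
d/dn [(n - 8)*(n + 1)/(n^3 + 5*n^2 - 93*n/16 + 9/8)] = 16*(-16*n^4 + 224*n^3 + 851*n^2 + 1316*n - 870)/(256*n^6 + 2560*n^5 + 3424*n^4 - 14304*n^3 + 11529*n^2 - 3348*n + 324)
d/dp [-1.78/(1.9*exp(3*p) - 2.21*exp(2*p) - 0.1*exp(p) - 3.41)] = (10.146*exp(2*p) - 7.8676*exp(p) - 0.178)*exp(p)/(-1.9*exp(3*p) + 2.21*exp(2*p) + 0.1*exp(p) + 3.41)^2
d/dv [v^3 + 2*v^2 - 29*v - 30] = 3*v^2 + 4*v - 29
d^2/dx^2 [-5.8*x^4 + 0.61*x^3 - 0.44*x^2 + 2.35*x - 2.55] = -69.6*x^2 + 3.66*x - 0.88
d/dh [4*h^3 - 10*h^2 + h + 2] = 12*h^2 - 20*h + 1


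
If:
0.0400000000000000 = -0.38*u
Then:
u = -0.11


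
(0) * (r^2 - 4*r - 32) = 0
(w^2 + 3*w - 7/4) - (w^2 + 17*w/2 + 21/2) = -11*w/2 - 49/4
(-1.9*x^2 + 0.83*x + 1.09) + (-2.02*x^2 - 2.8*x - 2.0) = -3.92*x^2 - 1.97*x - 0.91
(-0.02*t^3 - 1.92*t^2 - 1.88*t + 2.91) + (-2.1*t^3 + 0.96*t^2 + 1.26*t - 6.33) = -2.12*t^3 - 0.96*t^2 - 0.62*t - 3.42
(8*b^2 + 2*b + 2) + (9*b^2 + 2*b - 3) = 17*b^2 + 4*b - 1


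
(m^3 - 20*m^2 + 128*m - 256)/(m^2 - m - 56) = (m^2 - 12*m + 32)/(m + 7)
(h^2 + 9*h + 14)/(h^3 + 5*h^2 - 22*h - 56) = 1/(h - 4)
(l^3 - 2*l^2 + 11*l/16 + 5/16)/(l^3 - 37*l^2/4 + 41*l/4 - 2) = (16*l^2 - 16*l - 5)/(4*(4*l^2 - 33*l + 8))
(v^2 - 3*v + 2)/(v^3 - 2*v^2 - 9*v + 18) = (v - 1)/(v^2 - 9)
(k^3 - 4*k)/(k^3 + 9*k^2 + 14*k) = (k - 2)/(k + 7)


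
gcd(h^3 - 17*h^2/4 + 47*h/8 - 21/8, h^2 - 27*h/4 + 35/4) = h - 7/4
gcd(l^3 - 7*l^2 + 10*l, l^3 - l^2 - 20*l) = l^2 - 5*l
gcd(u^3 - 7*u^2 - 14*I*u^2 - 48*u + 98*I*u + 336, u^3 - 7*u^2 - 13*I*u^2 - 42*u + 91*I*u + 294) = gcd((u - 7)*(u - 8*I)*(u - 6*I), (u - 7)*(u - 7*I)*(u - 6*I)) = u^2 + u*(-7 - 6*I) + 42*I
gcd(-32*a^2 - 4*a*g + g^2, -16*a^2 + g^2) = 4*a + g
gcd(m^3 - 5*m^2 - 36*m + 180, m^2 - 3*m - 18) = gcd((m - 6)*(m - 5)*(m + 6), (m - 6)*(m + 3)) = m - 6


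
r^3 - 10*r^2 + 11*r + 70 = (r - 7)*(r - 5)*(r + 2)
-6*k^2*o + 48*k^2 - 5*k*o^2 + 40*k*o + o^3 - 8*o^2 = (-6*k + o)*(k + o)*(o - 8)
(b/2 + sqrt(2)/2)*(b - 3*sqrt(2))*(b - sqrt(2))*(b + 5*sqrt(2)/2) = b^4/2 - sqrt(2)*b^3/4 - 17*b^2/2 + sqrt(2)*b/2 + 15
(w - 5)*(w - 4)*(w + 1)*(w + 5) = w^4 - 3*w^3 - 29*w^2 + 75*w + 100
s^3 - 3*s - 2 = (s - 2)*(s + 1)^2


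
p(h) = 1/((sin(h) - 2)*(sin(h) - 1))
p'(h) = -cos(h)/((sin(h) - 2)*(sin(h) - 1)^2) - cos(h)/((sin(h) - 2)^2*(sin(h) - 1))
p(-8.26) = 0.18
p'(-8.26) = -0.06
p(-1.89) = 0.17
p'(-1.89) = -0.05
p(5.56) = 0.23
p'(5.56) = 0.17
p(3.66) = 0.27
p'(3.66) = -0.25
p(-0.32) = 0.33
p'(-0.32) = 0.37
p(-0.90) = 0.20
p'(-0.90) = 0.12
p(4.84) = 0.17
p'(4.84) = 0.02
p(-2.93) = 0.37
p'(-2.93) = -0.47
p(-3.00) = 0.41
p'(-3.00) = -0.54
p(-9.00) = 0.29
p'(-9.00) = -0.30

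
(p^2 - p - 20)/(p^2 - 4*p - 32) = (p - 5)/(p - 8)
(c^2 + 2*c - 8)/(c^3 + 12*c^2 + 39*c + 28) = (c - 2)/(c^2 + 8*c + 7)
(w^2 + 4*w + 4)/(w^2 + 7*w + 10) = (w + 2)/(w + 5)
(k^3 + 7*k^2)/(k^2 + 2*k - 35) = k^2/(k - 5)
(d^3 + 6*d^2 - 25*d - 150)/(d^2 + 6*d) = d - 25/d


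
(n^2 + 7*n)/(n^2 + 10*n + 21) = n/(n + 3)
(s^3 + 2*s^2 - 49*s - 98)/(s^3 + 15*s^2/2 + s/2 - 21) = 2*(s - 7)/(2*s - 3)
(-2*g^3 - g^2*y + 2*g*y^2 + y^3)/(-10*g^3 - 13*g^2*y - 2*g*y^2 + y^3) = (-g + y)/(-5*g + y)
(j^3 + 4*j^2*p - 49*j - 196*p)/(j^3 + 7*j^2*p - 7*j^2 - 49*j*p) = (j^2 + 4*j*p + 7*j + 28*p)/(j*(j + 7*p))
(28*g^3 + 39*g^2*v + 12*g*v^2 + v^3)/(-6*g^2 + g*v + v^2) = (28*g^3 + 39*g^2*v + 12*g*v^2 + v^3)/(-6*g^2 + g*v + v^2)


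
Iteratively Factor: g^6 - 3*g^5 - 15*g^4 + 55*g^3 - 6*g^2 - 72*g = (g + 1)*(g^5 - 4*g^4 - 11*g^3 + 66*g^2 - 72*g) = (g - 3)*(g + 1)*(g^4 - g^3 - 14*g^2 + 24*g) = (g - 3)^2*(g + 1)*(g^3 + 2*g^2 - 8*g) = (g - 3)^2*(g - 2)*(g + 1)*(g^2 + 4*g) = g*(g - 3)^2*(g - 2)*(g + 1)*(g + 4)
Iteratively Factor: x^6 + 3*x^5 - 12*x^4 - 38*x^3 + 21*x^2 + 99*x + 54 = (x + 1)*(x^5 + 2*x^4 - 14*x^3 - 24*x^2 + 45*x + 54) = (x - 2)*(x + 1)*(x^4 + 4*x^3 - 6*x^2 - 36*x - 27) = (x - 2)*(x + 1)^2*(x^3 + 3*x^2 - 9*x - 27) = (x - 2)*(x + 1)^2*(x + 3)*(x^2 - 9) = (x - 2)*(x + 1)^2*(x + 3)^2*(x - 3)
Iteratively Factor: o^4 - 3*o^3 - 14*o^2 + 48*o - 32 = (o + 4)*(o^3 - 7*o^2 + 14*o - 8) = (o - 2)*(o + 4)*(o^2 - 5*o + 4) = (o - 4)*(o - 2)*(o + 4)*(o - 1)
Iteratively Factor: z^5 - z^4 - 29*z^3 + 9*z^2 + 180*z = (z + 3)*(z^4 - 4*z^3 - 17*z^2 + 60*z) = (z - 5)*(z + 3)*(z^3 + z^2 - 12*z) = z*(z - 5)*(z + 3)*(z^2 + z - 12) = z*(z - 5)*(z - 3)*(z + 3)*(z + 4)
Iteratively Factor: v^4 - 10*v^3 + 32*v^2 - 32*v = (v - 4)*(v^3 - 6*v^2 + 8*v) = (v - 4)*(v - 2)*(v^2 - 4*v) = v*(v - 4)*(v - 2)*(v - 4)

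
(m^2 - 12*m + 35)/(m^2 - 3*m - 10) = (m - 7)/(m + 2)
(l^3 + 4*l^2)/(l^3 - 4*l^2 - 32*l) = l/(l - 8)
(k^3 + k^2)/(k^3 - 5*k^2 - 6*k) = k/(k - 6)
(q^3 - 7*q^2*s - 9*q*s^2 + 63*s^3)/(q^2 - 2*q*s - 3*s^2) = (q^2 - 4*q*s - 21*s^2)/(q + s)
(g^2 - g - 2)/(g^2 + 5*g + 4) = (g - 2)/(g + 4)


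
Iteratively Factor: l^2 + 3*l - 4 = (l + 4)*(l - 1)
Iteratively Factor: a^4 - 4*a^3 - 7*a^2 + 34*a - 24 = (a + 3)*(a^3 - 7*a^2 + 14*a - 8) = (a - 4)*(a + 3)*(a^2 - 3*a + 2) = (a - 4)*(a - 1)*(a + 3)*(a - 2)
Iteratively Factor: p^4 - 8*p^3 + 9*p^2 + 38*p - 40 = (p + 2)*(p^3 - 10*p^2 + 29*p - 20) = (p - 4)*(p + 2)*(p^2 - 6*p + 5) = (p - 4)*(p - 1)*(p + 2)*(p - 5)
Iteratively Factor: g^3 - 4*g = (g)*(g^2 - 4) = g*(g - 2)*(g + 2)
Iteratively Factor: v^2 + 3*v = (v + 3)*(v)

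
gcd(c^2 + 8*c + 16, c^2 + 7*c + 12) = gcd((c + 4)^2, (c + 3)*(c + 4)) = c + 4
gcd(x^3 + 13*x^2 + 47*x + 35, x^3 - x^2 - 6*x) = 1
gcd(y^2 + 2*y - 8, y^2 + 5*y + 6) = 1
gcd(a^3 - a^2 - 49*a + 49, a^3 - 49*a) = a^2 - 49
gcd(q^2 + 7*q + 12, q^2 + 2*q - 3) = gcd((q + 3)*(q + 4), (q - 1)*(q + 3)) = q + 3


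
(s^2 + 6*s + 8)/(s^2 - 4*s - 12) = (s + 4)/(s - 6)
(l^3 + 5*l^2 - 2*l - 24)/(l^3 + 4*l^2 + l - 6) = (l^2 + 2*l - 8)/(l^2 + l - 2)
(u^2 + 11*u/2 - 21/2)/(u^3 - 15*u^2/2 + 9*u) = (u + 7)/(u*(u - 6))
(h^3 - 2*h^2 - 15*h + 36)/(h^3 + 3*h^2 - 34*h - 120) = (h^2 - 6*h + 9)/(h^2 - h - 30)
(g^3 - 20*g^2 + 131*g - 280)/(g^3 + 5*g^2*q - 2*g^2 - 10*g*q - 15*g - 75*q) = (g^2 - 15*g + 56)/(g^2 + 5*g*q + 3*g + 15*q)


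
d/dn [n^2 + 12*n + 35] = 2*n + 12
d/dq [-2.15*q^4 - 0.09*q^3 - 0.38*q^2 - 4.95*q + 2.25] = -8.6*q^3 - 0.27*q^2 - 0.76*q - 4.95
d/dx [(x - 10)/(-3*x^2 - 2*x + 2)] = 3*(x^2 - 20*x - 6)/(9*x^4 + 12*x^3 - 8*x^2 - 8*x + 4)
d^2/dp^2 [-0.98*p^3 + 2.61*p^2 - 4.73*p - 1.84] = 5.22 - 5.88*p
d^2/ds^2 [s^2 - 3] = 2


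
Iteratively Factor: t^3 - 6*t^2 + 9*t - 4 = (t - 4)*(t^2 - 2*t + 1) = (t - 4)*(t - 1)*(t - 1)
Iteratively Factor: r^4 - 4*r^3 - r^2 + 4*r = (r - 4)*(r^3 - r) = (r - 4)*(r - 1)*(r^2 + r) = (r - 4)*(r - 1)*(r + 1)*(r)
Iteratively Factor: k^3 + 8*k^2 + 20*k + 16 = (k + 2)*(k^2 + 6*k + 8) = (k + 2)*(k + 4)*(k + 2)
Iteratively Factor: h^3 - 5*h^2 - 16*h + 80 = (h - 5)*(h^2 - 16) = (h - 5)*(h - 4)*(h + 4)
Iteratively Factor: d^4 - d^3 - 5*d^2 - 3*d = (d + 1)*(d^3 - 2*d^2 - 3*d) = (d - 3)*(d + 1)*(d^2 + d) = (d - 3)*(d + 1)^2*(d)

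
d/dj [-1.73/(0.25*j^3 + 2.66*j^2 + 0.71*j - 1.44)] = (1.2975*j^2 + 9.2036*j + 1.2283)/(0.25*j^3 + 2.66*j^2 + 0.71*j - 1.44)^2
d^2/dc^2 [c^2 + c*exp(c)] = c*exp(c) + 2*exp(c) + 2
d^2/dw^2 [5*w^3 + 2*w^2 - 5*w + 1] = 30*w + 4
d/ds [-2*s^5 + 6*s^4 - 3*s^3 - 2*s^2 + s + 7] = -10*s^4 + 24*s^3 - 9*s^2 - 4*s + 1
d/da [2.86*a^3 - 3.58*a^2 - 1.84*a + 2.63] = 8.58*a^2 - 7.16*a - 1.84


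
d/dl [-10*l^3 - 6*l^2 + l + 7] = -30*l^2 - 12*l + 1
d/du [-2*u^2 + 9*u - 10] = 9 - 4*u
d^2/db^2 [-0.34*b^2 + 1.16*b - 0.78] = -0.680000000000000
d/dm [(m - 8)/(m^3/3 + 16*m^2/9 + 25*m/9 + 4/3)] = 18*(-3*m^3 + 28*m^2 + 128*m + 106)/(9*m^6 + 96*m^5 + 406*m^4 + 872*m^3 + 1009*m^2 + 600*m + 144)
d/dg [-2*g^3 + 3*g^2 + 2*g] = -6*g^2 + 6*g + 2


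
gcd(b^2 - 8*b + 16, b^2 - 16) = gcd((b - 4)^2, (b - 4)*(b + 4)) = b - 4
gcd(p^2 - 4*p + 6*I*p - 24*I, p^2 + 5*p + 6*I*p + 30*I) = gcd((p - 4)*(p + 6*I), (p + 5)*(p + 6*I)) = p + 6*I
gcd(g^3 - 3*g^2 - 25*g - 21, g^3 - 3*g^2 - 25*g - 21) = g^3 - 3*g^2 - 25*g - 21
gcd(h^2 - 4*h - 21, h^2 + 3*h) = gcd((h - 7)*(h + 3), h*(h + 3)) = h + 3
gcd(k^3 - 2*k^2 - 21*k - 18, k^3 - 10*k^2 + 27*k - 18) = k - 6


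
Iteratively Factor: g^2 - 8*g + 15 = (g - 3)*(g - 5)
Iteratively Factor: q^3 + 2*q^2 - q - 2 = (q + 1)*(q^2 + q - 2) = (q + 1)*(q + 2)*(q - 1)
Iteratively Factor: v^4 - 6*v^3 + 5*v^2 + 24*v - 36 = (v - 3)*(v^3 - 3*v^2 - 4*v + 12) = (v - 3)*(v + 2)*(v^2 - 5*v + 6) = (v - 3)*(v - 2)*(v + 2)*(v - 3)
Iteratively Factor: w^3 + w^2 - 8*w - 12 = (w - 3)*(w^2 + 4*w + 4) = (w - 3)*(w + 2)*(w + 2)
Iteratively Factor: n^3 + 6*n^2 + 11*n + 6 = (n + 1)*(n^2 + 5*n + 6) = (n + 1)*(n + 2)*(n + 3)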